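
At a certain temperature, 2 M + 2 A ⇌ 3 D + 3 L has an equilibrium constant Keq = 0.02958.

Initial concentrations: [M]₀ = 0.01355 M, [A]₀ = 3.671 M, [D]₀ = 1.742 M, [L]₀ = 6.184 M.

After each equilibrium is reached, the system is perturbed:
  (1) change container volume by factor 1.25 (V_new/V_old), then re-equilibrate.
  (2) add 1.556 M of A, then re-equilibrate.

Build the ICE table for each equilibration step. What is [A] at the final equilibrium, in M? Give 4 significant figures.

Q₀ = 5.0525e+05 vs Keq = 0.02958 ⇒ Q>K, reverse
Step 1:
                    M           A           D           L
  init        0.01355       3.671       1.742       6.184
  Δ             1.033       1.033      -1.549      -1.549
  eq            1.046       4.704       0.193       4.635
  solve Keq expr → x = -0.5163; check Q = 0.02958
Then change container volume by factor 1.25 (V_new/V_old).
Step 2:
                    M           A           D           L
  init          0.837       3.763      0.1544       3.708
  Δ          -0.01419    -0.01419     0.02128     0.02128
  eq           0.8228       3.749      0.1757       3.729
  solve Keq expr → x = 0.007095; check Q = 0.02958
Then add 1.556 M of A.
Step 3:
                    M           A           D           L
  init         0.8228       5.305      0.1757       3.729
  Δ          -0.02551    -0.02551     0.03827     0.03827
  eq           0.7973       5.279       0.214       3.768
  solve Keq expr → x = 0.01276; check Q = 0.02958

[A]_eq = 5.279 M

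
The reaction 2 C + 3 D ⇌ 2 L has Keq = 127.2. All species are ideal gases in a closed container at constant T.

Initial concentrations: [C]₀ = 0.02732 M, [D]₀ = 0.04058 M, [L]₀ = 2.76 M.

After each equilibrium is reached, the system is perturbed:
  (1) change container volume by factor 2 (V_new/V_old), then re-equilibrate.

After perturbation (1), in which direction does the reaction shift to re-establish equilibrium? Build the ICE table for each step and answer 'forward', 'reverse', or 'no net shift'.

Q₀ = 1.5273e+08 vs Keq = 127.2 ⇒ Q>K, reverse
Step 1:
                   C          D          L
  init       0.02732    0.04058       2.76
  Δ           0.3927     0.5891    -0.3927
  eq          0.4201     0.6297      2.367
  solve Keq expr → x = -0.1964; check Q = 127.2
Then change container volume by factor 2 (V_new/V_old).
Step 2:
                   C          D          L
  init          0.21     0.3148      1.184
  Δ          0.09752     0.1463   -0.09752
  eq          0.3075     0.4611      1.086
  solve Keq expr → x = -0.04876; check Q = 127.2

Direction: reverse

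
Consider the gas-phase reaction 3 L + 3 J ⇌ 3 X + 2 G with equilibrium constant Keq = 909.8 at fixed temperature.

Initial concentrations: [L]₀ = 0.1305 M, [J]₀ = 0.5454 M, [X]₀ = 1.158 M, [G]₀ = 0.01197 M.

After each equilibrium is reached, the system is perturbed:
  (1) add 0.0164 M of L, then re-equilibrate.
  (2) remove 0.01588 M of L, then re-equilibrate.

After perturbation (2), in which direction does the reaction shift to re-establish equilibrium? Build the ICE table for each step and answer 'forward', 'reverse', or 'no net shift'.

Direction: reverse

Q₀ = 0.6171 vs Keq = 909.8 ⇒ Q<K, forward
Step 1:
                   L          J          X          G
  Initial     0.1305     0.5454      1.158    0.01197
  Change    -0.08416   -0.08416    0.08416    0.05611
  Equil      0.04634     0.4612      1.242    0.06808
  solve Keq expr → x = 0.02805; check Q = 909.8
Then add 0.0164 M of L.
Step 2:
                   L          J          X          G
  Initial    0.06274     0.4612      1.242    0.06808
  Change    -0.01132   -0.01132    0.01132   0.007547
  Equil      0.05142     0.4499      1.253    0.07562
  solve Keq expr → x = 0.003774; check Q = 909.8
Then remove 0.01588 M of L.
Step 3:
                   L          J          X          G
  Initial    0.03554     0.4499      1.253    0.07562
  Change     0.01096    0.01096   -0.01096  -0.007306
  Equil       0.0465     0.4609      1.243    0.06832
  solve Keq expr → x = -0.003653; check Q = 909.8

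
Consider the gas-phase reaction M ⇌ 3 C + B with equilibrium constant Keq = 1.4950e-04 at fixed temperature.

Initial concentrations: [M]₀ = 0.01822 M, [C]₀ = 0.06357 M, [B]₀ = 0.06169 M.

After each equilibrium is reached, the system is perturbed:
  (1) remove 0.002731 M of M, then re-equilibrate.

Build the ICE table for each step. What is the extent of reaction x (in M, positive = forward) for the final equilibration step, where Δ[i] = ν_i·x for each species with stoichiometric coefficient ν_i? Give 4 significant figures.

Q₀ = 8.6981e-04 vs Keq = 1.4950e-04 ⇒ Q>K, reverse
Step 1:
                    M           C           B
  I           0.01822     0.06357     0.06169
  C          0.007413    -0.02224   -0.007413
  E           0.02563     0.04133     0.05428
  solve Keq expr → x = -0.007413; check Q = 1.4950e-04
Then remove 0.002731 M of M.
Step 2:
                    M           C           B
  I            0.0229     0.04133     0.05428
  C        3.9844e-04   -0.001195 -3.9844e-04
  E            0.0233     0.04014     0.05388
  solve Keq expr → x = -3.9844e-04; check Q = 1.4950e-04

x = -3.9844e-04 M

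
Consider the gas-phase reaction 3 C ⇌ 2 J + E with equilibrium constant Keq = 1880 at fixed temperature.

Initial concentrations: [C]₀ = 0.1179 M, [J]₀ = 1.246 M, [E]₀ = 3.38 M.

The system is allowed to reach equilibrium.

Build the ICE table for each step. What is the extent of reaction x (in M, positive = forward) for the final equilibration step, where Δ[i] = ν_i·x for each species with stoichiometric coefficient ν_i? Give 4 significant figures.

Q₀ = 3202 vs Keq = 1880 ⇒ Q>K, reverse
Step 1:
                  C         J         E
  init       0.1179     1.246      3.38
  Δ         0.02171  -0.01447 -0.007236
  eq         0.1396     1.232     3.373
  solve Keq expr → x = -0.007236; check Q = 1880

x = -0.007236 M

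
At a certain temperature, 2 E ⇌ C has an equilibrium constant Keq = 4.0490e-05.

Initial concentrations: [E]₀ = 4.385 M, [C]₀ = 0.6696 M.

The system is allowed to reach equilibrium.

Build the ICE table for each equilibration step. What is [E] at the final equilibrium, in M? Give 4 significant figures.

Q₀ = 0.03482 vs Keq = 4.0490e-05 ⇒ Q>K, reverse
Step 1:
                    E           C
  init          4.385      0.6696
  Δ             1.337     -0.6683
  eq            5.722    0.001325
  solve Keq expr → x = -0.6683; check Q = 4.0490e-05

[E]_eq = 5.722 M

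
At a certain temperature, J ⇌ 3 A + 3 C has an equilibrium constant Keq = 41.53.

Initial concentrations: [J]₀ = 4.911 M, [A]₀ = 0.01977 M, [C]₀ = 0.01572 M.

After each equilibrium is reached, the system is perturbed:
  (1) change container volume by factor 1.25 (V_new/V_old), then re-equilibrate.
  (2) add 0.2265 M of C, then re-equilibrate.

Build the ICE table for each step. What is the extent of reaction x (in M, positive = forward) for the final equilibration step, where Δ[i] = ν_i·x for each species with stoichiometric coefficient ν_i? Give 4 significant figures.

Q₀ = 6.1123e-12 vs Keq = 41.53 ⇒ Q<K, forward
Step 1:
                    J           A           C
  init          4.911     0.01977     0.01572
  Δ           -0.7798        2.34        2.34
  eq            4.131       2.359       2.355
  solve Keq expr → x = 0.7798; check Q = 41.53
Then change container volume by factor 1.25 (V_new/V_old).
Step 2:
                    J           A           C
  init          3.305       1.887       1.884
  Δ           -0.1237       0.371       0.371
  eq            3.181       2.258       2.255
  solve Keq expr → x = 0.1237; check Q = 41.53
Then add 0.2265 M of C.
Step 3:
                    J           A           C
  init          3.181       2.258       2.482
  Δ           0.03544     -0.1063     -0.1063
  eq            3.217       2.152       2.375
  solve Keq expr → x = -0.03544; check Q = 41.53

x = -0.03544 M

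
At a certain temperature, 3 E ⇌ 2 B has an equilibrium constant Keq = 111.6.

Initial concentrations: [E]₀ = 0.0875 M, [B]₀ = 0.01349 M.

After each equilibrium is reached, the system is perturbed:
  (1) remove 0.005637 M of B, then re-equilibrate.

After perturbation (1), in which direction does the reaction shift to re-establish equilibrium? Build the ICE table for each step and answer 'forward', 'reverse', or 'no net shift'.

Q₀ = 0.2716 vs Keq = 111.6 ⇒ Q<K, forward
Step 1:
                  E         B
  I          0.0875   0.01349
  C        -0.05841   0.03894
  E         0.02909   0.05243
  solve Keq expr → x = 0.01947; check Q = 111.6
Then remove 0.005637 M of B.
Step 2:
                  E         B
  I         0.02909   0.04679
  C       -0.001693  0.001129
  E          0.0274   0.04792
  solve Keq expr → x = 5.6429e-04; check Q = 111.6

Direction: forward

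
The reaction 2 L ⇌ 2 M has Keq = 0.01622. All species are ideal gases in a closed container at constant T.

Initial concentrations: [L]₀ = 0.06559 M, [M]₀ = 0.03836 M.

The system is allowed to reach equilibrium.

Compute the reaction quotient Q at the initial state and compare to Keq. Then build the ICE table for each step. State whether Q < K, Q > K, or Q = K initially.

Q₀ = 0.342; Q > K (proceeds reverse)

Q₀ = 0.342 vs Keq = 0.01622 ⇒ Q>K, reverse
Step 1:
                  L         M
  I         0.06559   0.03836
  C         0.02662  -0.02662
  E         0.09221   0.01174
  solve Keq expr → x = -0.01331; check Q = 0.01622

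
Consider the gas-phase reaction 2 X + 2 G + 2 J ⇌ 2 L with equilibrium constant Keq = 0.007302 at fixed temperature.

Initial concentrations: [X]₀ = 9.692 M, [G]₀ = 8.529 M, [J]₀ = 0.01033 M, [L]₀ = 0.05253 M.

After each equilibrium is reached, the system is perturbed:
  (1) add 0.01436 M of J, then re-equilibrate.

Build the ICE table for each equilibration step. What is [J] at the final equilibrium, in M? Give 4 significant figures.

[J]_eq = 0.009604 M

Q₀ = 0.003784 vs Keq = 0.007302 ⇒ Q<K, forward
Step 1:
                    X           G           J           L
  Initial       9.692       8.529     0.01033     0.05253
  Change    -0.002531   -0.002531   -0.002531    0.002531
  Equil         9.689       8.526    0.007799     0.05506
  solve Keq expr → x = 0.001265; check Q = 0.007302
Then add 0.01436 M of J.
Step 2:
                    X           G           J           L
  Initial       9.689       8.526     0.02216     0.05506
  Change     -0.01256    -0.01256    -0.01256     0.01256
  Equil         9.677       8.514    0.009604     0.06762
  solve Keq expr → x = 0.006278; check Q = 0.007302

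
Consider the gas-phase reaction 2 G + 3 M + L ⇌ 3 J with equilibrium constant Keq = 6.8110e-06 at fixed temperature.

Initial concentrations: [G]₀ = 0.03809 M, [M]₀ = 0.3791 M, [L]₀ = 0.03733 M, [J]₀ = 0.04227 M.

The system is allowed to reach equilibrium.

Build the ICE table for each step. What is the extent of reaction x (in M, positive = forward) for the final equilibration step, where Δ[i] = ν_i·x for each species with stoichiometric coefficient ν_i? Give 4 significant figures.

x = -0.01393 M

Q₀ = 25.6 vs Keq = 6.8110e-06 ⇒ Q>K, reverse
Step 1:
                   G          M          L          J
  init       0.03809     0.3791    0.03733    0.04227
  Δ          0.02786    0.04179    0.01393   -0.04179
  eq         0.06595     0.4209    0.05126 4.8375e-04
  solve Keq expr → x = -0.01393; check Q = 6.8110e-06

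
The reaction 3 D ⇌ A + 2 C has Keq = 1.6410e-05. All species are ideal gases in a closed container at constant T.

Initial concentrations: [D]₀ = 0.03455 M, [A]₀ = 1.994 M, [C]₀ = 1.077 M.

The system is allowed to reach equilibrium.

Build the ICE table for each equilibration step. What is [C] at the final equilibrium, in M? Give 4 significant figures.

Q₀ = 5.6081e+04 vs Keq = 1.6410e-05 ⇒ Q>K, reverse
Step 1:
                   D          A          C
  init       0.03455      1.994      1.077
  Δ            1.605     -0.535      -1.07
  eq           1.639      1.459    0.00704
  solve Keq expr → x = -0.535; check Q = 1.6410e-05

[C]_eq = 0.00704 M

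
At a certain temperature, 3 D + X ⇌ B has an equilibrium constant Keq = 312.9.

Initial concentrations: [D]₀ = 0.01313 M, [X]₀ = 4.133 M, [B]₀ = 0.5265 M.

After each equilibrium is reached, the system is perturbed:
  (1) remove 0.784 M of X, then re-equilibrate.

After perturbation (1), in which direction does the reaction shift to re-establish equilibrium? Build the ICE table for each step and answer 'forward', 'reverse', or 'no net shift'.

Direction: reverse

Q₀ = 5.6278e+04 vs Keq = 312.9 ⇒ Q>K, reverse
Step 1:
                    D           X           B
  Initial     0.01313       4.133      0.5265
  Change      0.05992     0.01997    -0.01997
  Equil       0.07305       4.153      0.5065
  solve Keq expr → x = -0.01997; check Q = 312.9
Then remove 0.784 M of X.
Step 2:
                    D           X           B
  Initial     0.07305       3.369      0.5065
  Change     0.005174    0.001725   -0.001725
  Equil       0.07822       3.371      0.5048
  solve Keq expr → x = -0.001725; check Q = 312.9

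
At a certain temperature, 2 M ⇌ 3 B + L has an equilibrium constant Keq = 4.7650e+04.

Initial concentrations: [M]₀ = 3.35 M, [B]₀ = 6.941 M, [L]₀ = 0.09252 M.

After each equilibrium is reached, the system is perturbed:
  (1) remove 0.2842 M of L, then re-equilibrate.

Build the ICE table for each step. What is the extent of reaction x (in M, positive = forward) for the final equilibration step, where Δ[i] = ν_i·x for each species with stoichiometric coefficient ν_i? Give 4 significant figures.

Q₀ = 2.757 vs Keq = 4.7650e+04 ⇒ Q<K, forward
Step 1:
                    M           B           L
  Initial        3.35       6.941     0.09252
  Change       -3.117       4.675       1.558
  Equil        0.2331       11.62       1.651
  solve Keq expr → x = 1.558; check Q = 4.7650e+04
Then remove 0.2842 M of L.
Step 2:
                    M           B           L
  Initial      0.2331       11.62       1.367
  Change     -0.01945     0.02917    0.009725
  Equil        0.2136       11.65       1.377
  solve Keq expr → x = 0.009725; check Q = 4.7650e+04

x = 0.009725 M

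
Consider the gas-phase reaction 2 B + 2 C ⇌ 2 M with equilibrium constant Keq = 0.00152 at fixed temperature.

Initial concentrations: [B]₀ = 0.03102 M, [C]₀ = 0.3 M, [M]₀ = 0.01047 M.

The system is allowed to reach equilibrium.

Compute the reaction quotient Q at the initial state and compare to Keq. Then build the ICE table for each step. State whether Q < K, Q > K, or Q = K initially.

Q₀ = 1.266; Q > K (proceeds reverse)

Q₀ = 1.266 vs Keq = 0.00152 ⇒ Q>K, reverse
Step 1:
                  B         C         M
  init      0.03102       0.3   0.01047
  Δ        0.009975  0.009975 -0.009975
  eq        0.04099      0.31 4.9542e-04
  solve Keq expr → x = -0.004987; check Q = 0.00152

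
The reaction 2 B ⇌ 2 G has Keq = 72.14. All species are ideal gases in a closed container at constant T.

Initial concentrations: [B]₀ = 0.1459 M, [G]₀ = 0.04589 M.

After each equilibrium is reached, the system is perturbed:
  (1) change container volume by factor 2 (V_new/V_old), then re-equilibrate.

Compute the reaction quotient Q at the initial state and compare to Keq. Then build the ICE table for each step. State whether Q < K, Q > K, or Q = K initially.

Q₀ = 0.09893; Q < K (proceeds forward)

Q₀ = 0.09893 vs Keq = 72.14 ⇒ Q<K, forward
Step 1:
                  B         G
  init       0.1459   0.04589
  Δ         -0.1257    0.1257
  eq         0.0202    0.1716
  solve Keq expr → x = 0.06285; check Q = 72.14
Then change container volume by factor 2 (V_new/V_old).
Step 2:
                  B         G
  init       0.0101   0.08579
  Δ               0         0
  eq         0.0101   0.08579
  solve Keq expr → x = 0; check Q = 72.14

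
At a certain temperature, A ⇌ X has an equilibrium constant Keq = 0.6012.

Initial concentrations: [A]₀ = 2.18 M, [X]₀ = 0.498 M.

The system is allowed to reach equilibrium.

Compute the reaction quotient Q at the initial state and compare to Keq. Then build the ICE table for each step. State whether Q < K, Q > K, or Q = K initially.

Q₀ = 0.2284; Q < K (proceeds forward)

Q₀ = 0.2284 vs Keq = 0.6012 ⇒ Q<K, forward
Step 1:
                   A          X
  I             2.18      0.498
  C          -0.5075     0.5075
  E            1.672      1.006
  solve Keq expr → x = 0.5075; check Q = 0.6012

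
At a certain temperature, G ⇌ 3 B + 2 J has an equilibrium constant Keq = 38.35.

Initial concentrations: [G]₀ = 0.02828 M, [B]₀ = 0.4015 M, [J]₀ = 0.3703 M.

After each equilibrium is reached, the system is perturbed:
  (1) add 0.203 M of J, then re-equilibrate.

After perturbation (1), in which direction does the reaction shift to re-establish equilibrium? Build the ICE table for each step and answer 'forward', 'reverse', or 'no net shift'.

Q₀ = 0.3138 vs Keq = 38.35 ⇒ Q<K, forward
Step 1:
                   G          B          J
  I          0.02828     0.4015     0.3703
  C         -0.02774    0.08322    0.05548
  E       5.3839e-04     0.4847     0.4258
  solve Keq expr → x = 0.02774; check Q = 38.35
Then add 0.203 M of J.
Step 2:
                   G          B          J
  I       5.3839e-04     0.4847     0.6288
  C       6.1778e-04  -0.001853  -0.001236
  E         0.001156     0.4829     0.6275
  solve Keq expr → x = -6.1778e-04; check Q = 38.35

Direction: reverse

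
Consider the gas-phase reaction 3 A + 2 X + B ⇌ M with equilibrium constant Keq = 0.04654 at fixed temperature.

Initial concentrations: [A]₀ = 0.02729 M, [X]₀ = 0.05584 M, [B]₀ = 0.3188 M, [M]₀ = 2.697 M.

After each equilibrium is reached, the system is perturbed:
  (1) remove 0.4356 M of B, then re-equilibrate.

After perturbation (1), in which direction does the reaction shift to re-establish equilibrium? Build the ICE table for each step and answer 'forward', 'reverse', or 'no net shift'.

Q₀ = 1.3349e+08 vs Keq = 0.04654 ⇒ Q>K, reverse
Step 1:
                    A           X           B           M
  init        0.02729     0.05584      0.3188       2.697
  Δ             2.371       1.581      0.7903     -0.7903
  eq            2.398       1.636       1.109       1.907
  solve Keq expr → x = -0.7903; check Q = 0.04654
Then remove 0.4356 M of B.
Step 2:
                    A           X           B           M
  init          2.398       1.636      0.6735       1.907
  Δ            0.1889       0.126     0.06298    -0.06298
  eq            2.587       1.762      0.7365       1.844
  solve Keq expr → x = -0.06298; check Q = 0.04654

Direction: reverse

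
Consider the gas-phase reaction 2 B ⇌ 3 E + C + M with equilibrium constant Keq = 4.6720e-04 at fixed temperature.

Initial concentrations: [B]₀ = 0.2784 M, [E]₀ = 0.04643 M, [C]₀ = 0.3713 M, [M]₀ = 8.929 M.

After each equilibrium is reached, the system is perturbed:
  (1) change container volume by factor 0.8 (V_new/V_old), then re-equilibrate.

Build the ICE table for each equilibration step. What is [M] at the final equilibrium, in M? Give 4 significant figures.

[M]_eq = 11.15 M

Q₀ = 0.004281 vs Keq = 4.6720e-04 ⇒ Q>K, reverse
Step 1:
                   B          E          C          M
  I           0.2784    0.04643     0.3713      8.929
  C           0.0155   -0.02326  -0.007752  -0.007752
  E           0.2939    0.02317     0.3635      8.921
  solve Keq expr → x = -0.007752; check Q = 4.6720e-04
Then change container volume by factor 0.8 (V_new/V_old).
Step 2:
                   B          E          C          M
  I           0.3674    0.02897     0.4544      11.15
  C         0.003735  -0.005603  -0.001868  -0.001868
  E           0.3711    0.02336     0.4526      11.15
  solve Keq expr → x = -0.001868; check Q = 4.6720e-04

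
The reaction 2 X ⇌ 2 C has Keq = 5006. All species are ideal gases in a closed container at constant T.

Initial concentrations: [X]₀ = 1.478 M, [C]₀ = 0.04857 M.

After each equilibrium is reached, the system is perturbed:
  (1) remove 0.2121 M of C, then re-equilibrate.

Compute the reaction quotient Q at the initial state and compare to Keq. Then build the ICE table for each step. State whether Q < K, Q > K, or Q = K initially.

Q₀ = 0.00108 vs Keq = 5006 ⇒ Q<K, forward
Step 1:
                   X          C
  Initial      1.478    0.04857
  Change      -1.457      1.457
  Equil      0.02128      1.505
  solve Keq expr → x = 0.7284; check Q = 5006
Then remove 0.2121 M of C.
Step 2:
                   X          C
  Initial    0.02128      1.293
  Change   -0.002956   0.002956
  Equil      0.01832      1.296
  solve Keq expr → x = 0.001478; check Q = 5006

Q₀ = 0.00108; Q < K (proceeds forward)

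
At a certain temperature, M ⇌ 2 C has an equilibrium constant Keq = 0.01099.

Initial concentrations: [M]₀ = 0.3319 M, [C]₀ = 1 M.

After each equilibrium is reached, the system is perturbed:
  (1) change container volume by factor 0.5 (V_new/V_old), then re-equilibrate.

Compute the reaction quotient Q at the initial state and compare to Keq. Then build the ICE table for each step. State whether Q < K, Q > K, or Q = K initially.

Q₀ = 3.013; Q > K (proceeds reverse)

Q₀ = 3.013 vs Keq = 0.01099 ⇒ Q>K, reverse
Step 1:
                   M          C
  init        0.3319          1
  Δ           0.4535    -0.9071
  eq          0.7854    0.09291
  solve Keq expr → x = -0.4535; check Q = 0.01099
Then change container volume by factor 0.5 (V_new/V_old).
Step 2:
                   M          C
  init         1.571     0.1858
  Δ          0.02666   -0.05331
  eq           1.598     0.1325
  solve Keq expr → x = -0.02666; check Q = 0.01099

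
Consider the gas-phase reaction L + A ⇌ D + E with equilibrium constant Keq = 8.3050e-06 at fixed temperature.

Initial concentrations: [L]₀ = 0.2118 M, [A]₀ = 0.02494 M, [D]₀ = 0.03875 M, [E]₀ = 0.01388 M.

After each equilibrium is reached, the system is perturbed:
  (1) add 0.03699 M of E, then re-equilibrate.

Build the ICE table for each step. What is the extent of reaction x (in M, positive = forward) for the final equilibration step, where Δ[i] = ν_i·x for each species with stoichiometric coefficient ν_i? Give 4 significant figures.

Q₀ = 0.1018 vs Keq = 8.3050e-06 ⇒ Q>K, reverse
Step 1:
                   L          A          D          E
  init        0.2118    0.02494    0.03875    0.01388
  Δ          0.01388    0.01388   -0.01388   -0.01388
  eq          0.2257    0.03882    0.02487 2.9250e-06
  solve Keq expr → x = -0.01388; check Q = 8.3050e-06
Then add 0.03699 M of E.
Step 2:
                   L          A          D          E
  init        0.2257    0.03882    0.02487    0.03699
  Δ          0.02486    0.02486   -0.02486   -0.02486
  eq          0.2505    0.06368 1.0922e-05    0.01213
  solve Keq expr → x = -0.02486; check Q = 8.3050e-06

x = -0.02486 M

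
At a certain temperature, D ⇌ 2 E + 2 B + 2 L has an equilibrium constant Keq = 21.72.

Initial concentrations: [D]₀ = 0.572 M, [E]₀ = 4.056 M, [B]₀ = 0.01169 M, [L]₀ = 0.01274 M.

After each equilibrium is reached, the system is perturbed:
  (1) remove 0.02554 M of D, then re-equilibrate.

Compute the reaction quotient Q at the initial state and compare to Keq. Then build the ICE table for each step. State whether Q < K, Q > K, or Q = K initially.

Q₀ = 6.3792e-07 vs Keq = 21.72 ⇒ Q<K, forward
Step 1:
                   D          E          B          L
  Initial      0.572      4.056    0.01169    0.01274
  Change     -0.3387     0.6774     0.6774     0.6774
  Equil       0.2333      4.733     0.6891     0.6901
  solve Keq expr → x = 0.3387; check Q = 21.72
Then remove 0.02554 M of D.
Step 2:
                   D          E          B          L
  Initial     0.2078      4.733     0.6891     0.6901
  Change    0.006702    -0.0134    -0.0134    -0.0134
  Equil       0.2145       4.72     0.6757     0.6767
  solve Keq expr → x = -0.006702; check Q = 21.72

Q₀ = 6.3792e-07; Q < K (proceeds forward)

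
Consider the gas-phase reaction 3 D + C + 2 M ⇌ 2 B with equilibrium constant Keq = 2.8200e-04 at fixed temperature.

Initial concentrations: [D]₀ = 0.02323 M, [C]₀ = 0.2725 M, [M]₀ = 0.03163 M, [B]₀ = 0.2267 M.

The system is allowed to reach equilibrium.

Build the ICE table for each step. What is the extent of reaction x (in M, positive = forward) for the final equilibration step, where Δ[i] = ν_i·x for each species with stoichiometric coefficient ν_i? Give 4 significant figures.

x = -0.1131 M

Q₀ = 1.5038e+07 vs Keq = 2.8200e-04 ⇒ Q>K, reverse
Step 1:
                    D           C           M           B
  I           0.02323      0.2725     0.03163      0.2267
  C            0.3392      0.1131      0.2261     -0.2261
  E            0.3624      0.3856      0.2577  5.8633e-04
  solve Keq expr → x = -0.1131; check Q = 2.8200e-04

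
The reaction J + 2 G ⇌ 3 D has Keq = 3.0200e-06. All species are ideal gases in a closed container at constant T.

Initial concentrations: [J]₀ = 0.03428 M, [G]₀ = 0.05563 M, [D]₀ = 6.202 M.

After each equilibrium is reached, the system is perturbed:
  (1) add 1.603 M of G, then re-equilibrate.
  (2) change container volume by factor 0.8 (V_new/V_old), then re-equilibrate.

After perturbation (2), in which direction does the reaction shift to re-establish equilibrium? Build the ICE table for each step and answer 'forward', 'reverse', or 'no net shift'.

Direction: no net shift

Q₀ = 2.2487e+06 vs Keq = 3.0200e-06 ⇒ Q>K, reverse
Step 1:
                    J           G           D
  Initial     0.03428     0.05563       6.202
  Change        2.051       4.103      -6.154
  Equil         2.086       4.158     0.04776
  solve Keq expr → x = -2.051; check Q = 3.0200e-06
Then add 1.603 M of G.
Step 2:
                    J           G           D
  Initial       2.086       5.761     0.04776
  Change    -0.003835   -0.007671     0.01151
  Equil         2.082       5.754     0.05926
  solve Keq expr → x = 0.003835; check Q = 3.0200e-06
Then change container volume by factor 0.8 (V_new/V_old).
Step 3:
                    J           G           D
  Initial       2.602       7.192     0.07408
  Change            0           0           0
  Equil         2.602       7.192     0.07408
  solve Keq expr → x = 0; check Q = 3.0200e-06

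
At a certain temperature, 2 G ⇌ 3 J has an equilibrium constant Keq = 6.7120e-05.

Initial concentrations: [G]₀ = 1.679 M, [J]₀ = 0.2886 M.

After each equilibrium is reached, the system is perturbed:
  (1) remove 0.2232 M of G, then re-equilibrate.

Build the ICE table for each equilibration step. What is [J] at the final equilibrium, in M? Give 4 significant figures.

Q₀ = 0.008527 vs Keq = 6.7120e-05 ⇒ Q>K, reverse
Step 1:
                  G         J
  Initial     1.679    0.2886
  Change     0.1519   -0.2278
  Equil       1.831   0.06082
  solve Keq expr → x = -0.07593; check Q = 6.7120e-05
Then remove 0.2232 M of G.
Step 2:
                  G         J
  Initial     1.608   0.06082
  Change   0.003315 -0.004973
  Equil       1.611   0.05585
  solve Keq expr → x = -0.001658; check Q = 6.7120e-05

[J]_eq = 0.05585 M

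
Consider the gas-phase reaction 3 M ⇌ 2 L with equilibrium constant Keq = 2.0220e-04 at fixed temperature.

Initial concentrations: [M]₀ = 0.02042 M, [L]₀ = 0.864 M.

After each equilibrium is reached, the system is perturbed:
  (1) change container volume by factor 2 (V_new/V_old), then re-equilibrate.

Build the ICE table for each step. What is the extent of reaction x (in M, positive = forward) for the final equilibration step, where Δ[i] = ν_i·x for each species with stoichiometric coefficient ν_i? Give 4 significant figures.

Q₀ = 8.7672e+04 vs Keq = 2.0220e-04 ⇒ Q>K, reverse
Step 1:
                    M           L
  I           0.02042       0.864
  C             1.265     -0.8433
  E             1.285     0.02072
  solve Keq expr → x = -0.4216; check Q = 2.0220e-04
Then change container volume by factor 2 (V_new/V_old).
Step 2:
                    M           L
  I            0.6427     0.01036
  C          0.004438   -0.002959
  E            0.6471    0.007402
  solve Keq expr → x = -0.001479; check Q = 2.0220e-04

x = -0.001479 M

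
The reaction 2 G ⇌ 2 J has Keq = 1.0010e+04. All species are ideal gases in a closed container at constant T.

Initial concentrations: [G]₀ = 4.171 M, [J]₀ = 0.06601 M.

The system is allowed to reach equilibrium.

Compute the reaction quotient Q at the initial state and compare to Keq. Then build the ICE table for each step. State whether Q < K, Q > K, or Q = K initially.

Q₀ = 2.5046e-04 vs Keq = 1.0010e+04 ⇒ Q<K, forward
Step 1:
                   G          J
  init         4.171    0.06601
  Δ           -4.129      4.129
  eq         0.04193      4.195
  solve Keq expr → x = 2.065; check Q = 1.0010e+04

Q₀ = 2.5046e-04; Q < K (proceeds forward)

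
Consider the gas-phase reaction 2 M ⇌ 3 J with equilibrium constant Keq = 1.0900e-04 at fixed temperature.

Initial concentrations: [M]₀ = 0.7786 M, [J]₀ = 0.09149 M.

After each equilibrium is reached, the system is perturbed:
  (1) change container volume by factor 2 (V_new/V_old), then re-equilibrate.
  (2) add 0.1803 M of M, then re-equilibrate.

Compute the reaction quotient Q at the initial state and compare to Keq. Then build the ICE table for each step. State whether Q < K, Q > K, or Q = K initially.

Q₀ = 0.001263; Q > K (proceeds reverse)

Q₀ = 0.001263 vs Keq = 1.0900e-04 ⇒ Q>K, reverse
Step 1:
                    M           J
  I            0.7786     0.09149
  C           0.03328    -0.04992
  E            0.8119     0.04157
  solve Keq expr → x = -0.01664; check Q = 1.0900e-04
Then change container volume by factor 2 (V_new/V_old).
Step 2:
                    M           J
  I            0.4059     0.02079
  C         -0.003501    0.005252
  E            0.4024     0.02604
  solve Keq expr → x = 0.001751; check Q = 1.0900e-04
Then add 0.1803 M of M.
Step 3:
                    M           J
  I            0.5827     0.02604
  C         -0.004738    0.007108
  E             0.578     0.03315
  solve Keq expr → x = 0.002369; check Q = 1.0900e-04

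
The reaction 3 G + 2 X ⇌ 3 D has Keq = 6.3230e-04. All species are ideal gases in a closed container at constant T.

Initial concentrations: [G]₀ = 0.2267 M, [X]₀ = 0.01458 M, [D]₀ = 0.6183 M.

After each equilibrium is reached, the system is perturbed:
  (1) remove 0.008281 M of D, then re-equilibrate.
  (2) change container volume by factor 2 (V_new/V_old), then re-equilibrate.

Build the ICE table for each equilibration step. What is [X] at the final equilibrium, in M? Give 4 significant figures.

Q₀ = 9.5439e+04 vs Keq = 6.3230e-04 ⇒ Q>K, reverse
Step 1:
                    G           X           D
  init         0.2267     0.01458      0.6183
  Δ            0.5806      0.3871     -0.5806
  eq           0.8073      0.4016     0.03772
  solve Keq expr → x = -0.1935; check Q = 6.3230e-04
Then remove 0.008281 M of D.
Step 2:
                    G           X           D
  init         0.8073      0.4016     0.02944
  Δ          -0.00761   -0.005073     0.00761
  eq           0.7997      0.3966     0.03705
  solve Keq expr → x = 0.002537; check Q = 6.3230e-04
Then change container volume by factor 2 (V_new/V_old).
Step 3:
                    G           X           D
  init         0.3998      0.1983     0.01852
  Δ          0.006493    0.004329   -0.006493
  eq           0.4063      0.2026     0.01203
  solve Keq expr → x = -0.002164; check Q = 6.3230e-04

[X]_eq = 0.2026 M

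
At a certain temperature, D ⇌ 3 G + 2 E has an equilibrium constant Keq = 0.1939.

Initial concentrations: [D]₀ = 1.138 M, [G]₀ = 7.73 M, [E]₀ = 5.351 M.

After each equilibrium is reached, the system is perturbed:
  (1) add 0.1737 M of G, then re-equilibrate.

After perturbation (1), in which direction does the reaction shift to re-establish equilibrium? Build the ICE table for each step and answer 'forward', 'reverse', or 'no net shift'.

Q₀ = 1.1622e+04 vs Keq = 0.1939 ⇒ Q>K, reverse
Step 1:
                  D         G         E
  Initial     1.138      7.73     5.351
  Change      2.253    -6.758    -4.505
  Equil       3.391    0.9722    0.8458
  solve Keq expr → x = -2.253; check Q = 0.1939
Then add 0.1737 M of G.
Step 2:
                  D         G         E
  Initial     3.391     1.146    0.8458
  Change    0.03654   -0.1096  -0.07309
  Equil       3.427     1.036    0.7727
  solve Keq expr → x = -0.03654; check Q = 0.1939

Direction: reverse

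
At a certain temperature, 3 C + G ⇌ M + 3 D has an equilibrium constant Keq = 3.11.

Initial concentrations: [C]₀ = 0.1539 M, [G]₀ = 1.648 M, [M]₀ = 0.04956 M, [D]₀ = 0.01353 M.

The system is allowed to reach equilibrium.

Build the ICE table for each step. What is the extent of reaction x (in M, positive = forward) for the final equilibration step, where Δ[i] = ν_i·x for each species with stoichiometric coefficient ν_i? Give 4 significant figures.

Q₀ = 2.0434e-05 vs Keq = 3.11 ⇒ Q<K, forward
Step 1:
                    C           G           M           D
  I            0.1539       1.648     0.04956     0.01353
  C           -0.1192    -0.03974     0.03974      0.1192
  E           0.03469       1.608      0.0893      0.1327
  solve Keq expr → x = 0.03974; check Q = 3.11

x = 0.03974 M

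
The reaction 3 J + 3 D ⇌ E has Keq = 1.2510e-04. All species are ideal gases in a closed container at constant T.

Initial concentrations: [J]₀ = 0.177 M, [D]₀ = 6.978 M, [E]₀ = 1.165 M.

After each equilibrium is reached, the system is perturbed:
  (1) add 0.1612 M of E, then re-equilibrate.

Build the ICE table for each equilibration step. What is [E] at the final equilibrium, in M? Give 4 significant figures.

Q₀ = 0.6183 vs Keq = 1.2510e-04 ⇒ Q>K, reverse
Step 1:
                   J          D          E
  init         0.177      6.978      1.165
  Δ            1.741      1.741    -0.5802
  eq           1.918      8.719     0.5848
  solve Keq expr → x = -0.5802; check Q = 1.2510e-04
Then add 0.1612 M of E.
Step 2:
                   J          D          E
  init         1.918      8.719      0.746
  Δ           0.1048     0.1048   -0.03494
  eq           2.023      8.824      0.711
  solve Keq expr → x = -0.03494; check Q = 1.2510e-04

[E]_eq = 0.711 M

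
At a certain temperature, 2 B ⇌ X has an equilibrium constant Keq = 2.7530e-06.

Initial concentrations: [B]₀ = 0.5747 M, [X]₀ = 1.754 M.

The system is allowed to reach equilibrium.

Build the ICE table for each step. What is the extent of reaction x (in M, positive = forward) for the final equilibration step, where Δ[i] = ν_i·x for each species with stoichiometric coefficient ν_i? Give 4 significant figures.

x = -1.754 M

Q₀ = 5.311 vs Keq = 2.7530e-06 ⇒ Q>K, reverse
Step 1:
                   B          X
  I           0.5747      1.754
  C            3.508     -1.754
  E            4.083 4.5886e-05
  solve Keq expr → x = -1.754; check Q = 2.7530e-06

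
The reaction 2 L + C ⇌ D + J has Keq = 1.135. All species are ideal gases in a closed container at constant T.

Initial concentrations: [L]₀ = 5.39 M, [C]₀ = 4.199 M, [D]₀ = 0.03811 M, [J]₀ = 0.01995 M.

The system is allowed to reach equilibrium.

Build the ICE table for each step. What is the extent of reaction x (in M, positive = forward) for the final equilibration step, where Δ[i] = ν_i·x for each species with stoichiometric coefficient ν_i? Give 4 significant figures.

x = 2.036 M

Q₀ = 6.2324e-06 vs Keq = 1.135 ⇒ Q<K, forward
Step 1:
                  L         C         D         J
  Initial      5.39     4.199   0.03811   0.01995
  Change     -4.072    -2.036     2.036     2.036
  Equil       1.318     2.163     2.074     2.056
  solve Keq expr → x = 2.036; check Q = 1.135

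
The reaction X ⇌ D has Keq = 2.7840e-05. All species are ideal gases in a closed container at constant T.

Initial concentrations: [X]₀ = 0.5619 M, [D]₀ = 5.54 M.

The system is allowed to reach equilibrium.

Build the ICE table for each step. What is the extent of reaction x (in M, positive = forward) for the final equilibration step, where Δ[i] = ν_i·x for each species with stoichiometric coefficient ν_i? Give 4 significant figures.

Q₀ = 9.859 vs Keq = 2.7840e-05 ⇒ Q>K, reverse
Step 1:
                   X          D
  Initial     0.5619       5.54
  Change        5.54      -5.54
  Equil        6.102 1.6987e-04
  solve Keq expr → x = -5.54; check Q = 2.7840e-05

x = -5.54 M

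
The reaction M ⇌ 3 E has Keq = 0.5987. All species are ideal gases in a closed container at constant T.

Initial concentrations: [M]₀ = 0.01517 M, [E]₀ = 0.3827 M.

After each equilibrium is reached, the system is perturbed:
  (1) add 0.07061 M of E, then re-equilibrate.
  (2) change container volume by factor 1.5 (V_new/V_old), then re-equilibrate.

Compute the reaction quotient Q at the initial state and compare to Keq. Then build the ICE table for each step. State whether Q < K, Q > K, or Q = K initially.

Q₀ = 3.695 vs Keq = 0.5987 ⇒ Q>K, reverse
Step 1:
                    M           E
  Initial     0.01517      0.3827
  Change      0.02858    -0.08573
  Equil       0.04375       0.297
  solve Keq expr → x = -0.02858; check Q = 0.5987
Then add 0.07061 M of E.
Step 2:
                    M           E
  Initial     0.04375      0.3676
  Change      0.01396    -0.04188
  Equil       0.05771      0.3257
  solve Keq expr → x = -0.01396; check Q = 0.5987
Then change container volume by factor 1.5 (V_new/V_old).
Step 3:
                    M           E
  Initial     0.03847      0.2171
  Change     -0.01168     0.03505
  Equil       0.02679      0.2522
  solve Keq expr → x = 0.01168; check Q = 0.5987

Q₀ = 3.695; Q > K (proceeds reverse)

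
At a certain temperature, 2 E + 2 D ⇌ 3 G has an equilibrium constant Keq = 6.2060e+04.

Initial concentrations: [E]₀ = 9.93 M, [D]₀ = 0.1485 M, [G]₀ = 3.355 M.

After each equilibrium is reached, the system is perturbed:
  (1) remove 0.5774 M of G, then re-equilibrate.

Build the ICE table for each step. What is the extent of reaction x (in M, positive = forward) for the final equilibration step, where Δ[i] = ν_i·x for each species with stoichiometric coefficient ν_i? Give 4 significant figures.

x = 3.2132e-04 M

Q₀ = 17.37 vs Keq = 6.2060e+04 ⇒ Q<K, forward
Step 1:
                   E          D          G
  I             9.93     0.1485      3.355
  C          -0.1457    -0.1457     0.2186
  E            9.784   0.002772      3.574
  solve Keq expr → x = 0.07286; check Q = 6.2060e+04
Then remove 0.5774 M of G.
Step 2:
                   E          D          G
  I            9.784   0.002772      2.996
  C       -6.4264e-04 -6.4264e-04 9.6396e-04
  E            9.784   0.002129      2.997
  solve Keq expr → x = 3.2132e-04; check Q = 6.2060e+04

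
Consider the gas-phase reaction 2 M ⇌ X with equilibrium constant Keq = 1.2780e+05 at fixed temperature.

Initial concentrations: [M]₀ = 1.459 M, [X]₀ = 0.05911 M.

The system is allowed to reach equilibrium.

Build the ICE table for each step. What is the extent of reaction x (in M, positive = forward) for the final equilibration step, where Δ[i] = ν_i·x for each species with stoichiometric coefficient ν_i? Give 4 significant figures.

Q₀ = 0.02777 vs Keq = 1.2780e+05 ⇒ Q<K, forward
Step 1:
                  M         X
  init        1.459   0.05911
  Δ          -1.457    0.7283
  eq       0.002482    0.7874
  solve Keq expr → x = 0.7283; check Q = 1.2780e+05

x = 0.7283 M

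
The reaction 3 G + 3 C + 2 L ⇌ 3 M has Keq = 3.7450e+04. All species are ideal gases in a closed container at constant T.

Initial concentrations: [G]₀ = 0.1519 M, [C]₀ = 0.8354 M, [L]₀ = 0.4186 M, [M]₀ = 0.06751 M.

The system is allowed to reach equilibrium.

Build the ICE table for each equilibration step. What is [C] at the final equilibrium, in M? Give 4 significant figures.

[C]_eq = 0.7015 M

Q₀ = 0.8593 vs Keq = 3.7450e+04 ⇒ Q<K, forward
Step 1:
                  G         C         L         M
  I          0.1519    0.8354    0.4186   0.06751
  C         -0.1339   -0.1339  -0.08927    0.1339
  E           0.018    0.7015    0.3293    0.2014
  solve Keq expr → x = 0.04463; check Q = 3.7450e+04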